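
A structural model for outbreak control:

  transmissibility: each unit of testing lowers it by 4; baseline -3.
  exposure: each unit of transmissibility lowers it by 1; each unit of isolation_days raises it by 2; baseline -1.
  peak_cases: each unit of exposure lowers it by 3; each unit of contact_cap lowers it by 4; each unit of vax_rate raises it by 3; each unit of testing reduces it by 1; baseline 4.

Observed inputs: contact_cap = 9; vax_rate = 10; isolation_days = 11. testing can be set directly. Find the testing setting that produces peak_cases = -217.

Substituting into the exposure equation gives exposure = 4*testing + 24.
So peak_cases = -13*testing - 74.
Solve -13*testing - 74 = -217: testing = (-217 + 74) / -13 = 11.

testing = 11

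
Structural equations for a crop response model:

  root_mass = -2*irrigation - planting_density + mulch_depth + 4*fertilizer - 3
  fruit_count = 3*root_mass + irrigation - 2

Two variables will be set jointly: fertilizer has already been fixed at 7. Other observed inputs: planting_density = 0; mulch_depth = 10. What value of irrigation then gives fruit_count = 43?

With fertilizer held at 7:
Substituting into the root_mass equation gives root_mass = -2*irrigation + 35.
This gives fruit_count = -5*irrigation + 103.
Solve -5*irrigation + 103 = 43: irrigation = (43 - 103) / -5 = 12.

irrigation = 12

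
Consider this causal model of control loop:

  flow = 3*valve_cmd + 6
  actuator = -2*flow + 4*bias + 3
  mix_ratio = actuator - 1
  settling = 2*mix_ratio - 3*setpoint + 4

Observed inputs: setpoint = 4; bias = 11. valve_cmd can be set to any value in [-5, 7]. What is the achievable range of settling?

Substituting into the actuator equation gives actuator = -6*valve_cmd + 35.
So mix_ratio = -6*valve_cmd + 34.
Substituting into the settling equation gives settling = -12*valve_cmd + 60.
Linear in valve_cmd, so extremes are at the endpoints: valve_cmd = -5 gives settling = 120; valve_cmd = 7 gives settling = -24.

-24 to 120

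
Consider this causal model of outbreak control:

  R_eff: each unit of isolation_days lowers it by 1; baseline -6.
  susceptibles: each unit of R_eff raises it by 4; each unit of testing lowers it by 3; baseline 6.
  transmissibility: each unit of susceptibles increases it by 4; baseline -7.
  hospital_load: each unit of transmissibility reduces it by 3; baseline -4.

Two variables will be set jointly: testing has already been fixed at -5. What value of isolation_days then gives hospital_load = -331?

With testing held at -5:
Substituting into the susceptibles equation gives susceptibles = -4*isolation_days - 3.
This gives transmissibility = -16*isolation_days - 19.
Substituting into the hospital_load equation gives hospital_load = 48*isolation_days + 53.
Solve 48*isolation_days + 53 = -331: isolation_days = (-331 - 53) / 48 = -8.

isolation_days = -8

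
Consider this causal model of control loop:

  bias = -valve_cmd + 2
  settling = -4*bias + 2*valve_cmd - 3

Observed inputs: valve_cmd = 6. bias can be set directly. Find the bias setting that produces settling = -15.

bias = 6

Intervening on bias fixes its value directly, overriding its dependence on valve_cmd.
Substituting into the settling equation gives settling = -4*bias + 9.
Solve -4*bias + 9 = -15: bias = (-15 - 9) / -4 = 6.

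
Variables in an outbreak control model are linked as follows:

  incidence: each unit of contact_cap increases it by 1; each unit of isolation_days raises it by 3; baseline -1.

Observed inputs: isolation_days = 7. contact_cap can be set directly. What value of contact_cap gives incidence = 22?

contact_cap = 2

Substituting into the incidence equation gives incidence = contact_cap + 20.
Solve contact_cap + 20 = 22: contact_cap = (22 - 20) / 1 = 2.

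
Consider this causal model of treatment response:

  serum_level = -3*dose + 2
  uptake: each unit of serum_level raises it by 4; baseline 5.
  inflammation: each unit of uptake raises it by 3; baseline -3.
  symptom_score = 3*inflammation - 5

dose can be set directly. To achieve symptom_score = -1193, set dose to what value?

dose = 12

Substituting into the uptake equation gives uptake = -12*dose + 13.
This gives inflammation = -36*dose + 36.
Substituting into the symptom_score equation gives symptom_score = -108*dose + 103.
Solve -108*dose + 103 = -1193: dose = (-1193 - 103) / -108 = 12.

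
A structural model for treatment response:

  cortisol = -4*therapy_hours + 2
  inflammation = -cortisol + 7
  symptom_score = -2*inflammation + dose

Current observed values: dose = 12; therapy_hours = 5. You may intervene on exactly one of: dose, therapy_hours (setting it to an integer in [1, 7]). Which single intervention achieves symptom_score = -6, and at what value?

set therapy_hours = 1

Intervening on dose: symptom_score = dose - 50. Reaching -6 requires dose = 44, outside [1, 7].
Intervening on therapy_hours: with other inputs at their observed values, symptom_score = -8*therapy_hours + 2. Solving for -6 gives therapy_hours = 1, within [1, 7].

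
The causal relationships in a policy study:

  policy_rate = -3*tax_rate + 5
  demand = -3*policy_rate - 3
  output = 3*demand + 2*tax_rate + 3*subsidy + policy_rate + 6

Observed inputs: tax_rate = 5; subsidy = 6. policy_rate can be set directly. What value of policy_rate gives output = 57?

policy_rate = -4

Intervening on policy_rate fixes its value directly, overriding its dependence on tax_rate.
Substituting into the output equation gives output = -8*policy_rate + 25.
Solve -8*policy_rate + 25 = 57: policy_rate = (57 - 25) / -8 = -4.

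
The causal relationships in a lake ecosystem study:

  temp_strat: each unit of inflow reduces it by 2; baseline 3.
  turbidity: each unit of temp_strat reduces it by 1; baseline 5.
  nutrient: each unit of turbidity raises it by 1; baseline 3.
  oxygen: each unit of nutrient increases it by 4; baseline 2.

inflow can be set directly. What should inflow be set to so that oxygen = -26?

inflow = -6

Substituting into the turbidity equation gives turbidity = 2*inflow + 2.
Substituting into the nutrient equation gives nutrient = 2*inflow + 5.
Substituting into the oxygen equation gives oxygen = 8*inflow + 22.
Solve 8*inflow + 22 = -26: inflow = (-26 - 22) / 8 = -6.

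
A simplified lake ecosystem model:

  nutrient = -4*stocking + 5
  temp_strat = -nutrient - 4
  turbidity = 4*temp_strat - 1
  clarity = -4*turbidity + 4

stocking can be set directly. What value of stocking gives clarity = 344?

Substituting into the temp_strat equation gives temp_strat = 4*stocking - 9.
So turbidity = 16*stocking - 37.
This gives clarity = -64*stocking + 152.
Solve -64*stocking + 152 = 344: stocking = (344 - 152) / -64 = -3.

stocking = -3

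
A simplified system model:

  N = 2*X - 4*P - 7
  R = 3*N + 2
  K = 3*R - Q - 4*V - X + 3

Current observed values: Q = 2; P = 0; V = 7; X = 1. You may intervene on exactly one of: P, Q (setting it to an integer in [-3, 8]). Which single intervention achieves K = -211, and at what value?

Intervening on P: with other inputs at their observed values, K = -36*P - 67. Solving for -211 gives P = 4, within [-3, 8].
Intervening on Q: K = -Q - 65. Reaching -211 requires Q = 146, outside [-3, 8].

set P = 4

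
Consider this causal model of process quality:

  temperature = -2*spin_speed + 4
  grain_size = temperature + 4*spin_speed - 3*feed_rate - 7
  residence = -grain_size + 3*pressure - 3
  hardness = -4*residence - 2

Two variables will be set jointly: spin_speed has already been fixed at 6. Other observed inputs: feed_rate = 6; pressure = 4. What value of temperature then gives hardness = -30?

temperature = 3

With spin_speed held at 6:
Intervening on temperature fixes its value directly, overriding its dependence on spin_speed.
Substituting into the grain_size equation gives grain_size = temperature - 1.
Substituting into the residence equation gives residence = -temperature + 10.
hardness becomes 4*temperature - 42.
Solve 4*temperature - 42 = -30: temperature = (-30 + 42) / 4 = 3.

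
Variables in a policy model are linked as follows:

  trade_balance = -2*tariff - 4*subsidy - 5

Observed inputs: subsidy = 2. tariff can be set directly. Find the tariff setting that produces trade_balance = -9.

Substituting into the trade_balance equation gives trade_balance = -2*tariff - 13.
Solve -2*tariff - 13 = -9: tariff = (-9 + 13) / -2 = -2.

tariff = -2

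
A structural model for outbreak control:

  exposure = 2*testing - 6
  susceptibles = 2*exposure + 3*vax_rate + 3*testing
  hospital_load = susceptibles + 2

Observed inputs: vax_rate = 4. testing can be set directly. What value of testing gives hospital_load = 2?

Substituting into the susceptibles equation gives susceptibles = 7*testing.
So hospital_load = 7*testing + 2.
Solve 7*testing + 2 = 2: testing = (2 - 2) / 7 = 0.

testing = 0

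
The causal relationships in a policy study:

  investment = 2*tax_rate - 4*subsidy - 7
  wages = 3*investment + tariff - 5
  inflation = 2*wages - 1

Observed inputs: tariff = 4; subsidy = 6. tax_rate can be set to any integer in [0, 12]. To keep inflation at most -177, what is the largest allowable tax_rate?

Substituting into the investment equation gives investment = 2*tax_rate - 31.
wages becomes 6*tax_rate - 94.
Substituting into the inflation equation gives inflation = 12*tax_rate - 189.
Require 12*tax_rate - 189 ≤ -177, so tax_rate ≤ 1.
The largest integer in [0, 12] satisfying this is 1.

tax_rate = 1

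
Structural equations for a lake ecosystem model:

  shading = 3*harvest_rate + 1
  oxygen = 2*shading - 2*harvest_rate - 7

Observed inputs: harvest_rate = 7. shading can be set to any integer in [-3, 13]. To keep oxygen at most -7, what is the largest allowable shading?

Intervening on shading fixes its value directly, overriding its dependence on harvest_rate.
Substituting into the oxygen equation gives oxygen = 2*shading - 21.
Require 2*shading - 21 ≤ -7, so shading ≤ 7.
The largest integer in [-3, 13] satisfying this is 7.

shading = 7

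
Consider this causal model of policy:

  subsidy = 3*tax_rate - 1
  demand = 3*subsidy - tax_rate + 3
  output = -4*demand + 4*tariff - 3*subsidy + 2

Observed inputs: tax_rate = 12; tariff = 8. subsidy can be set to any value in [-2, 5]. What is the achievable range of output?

Intervening on subsidy fixes its value directly, overriding its dependence on tax_rate.
Substituting into the demand equation gives demand = 3*subsidy - 9.
This gives output = -15*subsidy + 70.
Linear in subsidy, so extremes are at the endpoints: subsidy = -2 gives output = 100; subsidy = 5 gives output = -5.

-5 to 100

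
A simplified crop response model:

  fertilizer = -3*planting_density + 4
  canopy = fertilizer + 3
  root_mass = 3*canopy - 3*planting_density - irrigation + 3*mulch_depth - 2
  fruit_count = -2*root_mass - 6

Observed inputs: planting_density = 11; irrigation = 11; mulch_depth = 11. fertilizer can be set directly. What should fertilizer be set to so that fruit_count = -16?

Intervening on fertilizer fixes its value directly, overriding its dependence on planting_density.
Substituting into the root_mass equation gives root_mass = 3*fertilizer - 4.
So fruit_count = -6*fertilizer + 2.
Solve -6*fertilizer + 2 = -16: fertilizer = (-16 - 2) / -6 = 3.

fertilizer = 3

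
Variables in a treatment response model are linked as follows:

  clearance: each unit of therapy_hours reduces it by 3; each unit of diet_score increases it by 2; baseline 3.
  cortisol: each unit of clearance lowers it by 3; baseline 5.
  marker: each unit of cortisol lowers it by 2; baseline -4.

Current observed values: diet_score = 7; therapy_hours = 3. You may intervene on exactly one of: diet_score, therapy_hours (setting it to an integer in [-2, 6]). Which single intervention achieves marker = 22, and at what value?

set diet_score = 6

Intervening on diet_score: with other inputs at their observed values, marker = 12*diet_score - 50. Solving for 22 gives diet_score = 6, within [-2, 6].
Intervening on therapy_hours: marker = -18*therapy_hours + 88. Reaching 22 requires therapy_hours = 11/3, not an integer.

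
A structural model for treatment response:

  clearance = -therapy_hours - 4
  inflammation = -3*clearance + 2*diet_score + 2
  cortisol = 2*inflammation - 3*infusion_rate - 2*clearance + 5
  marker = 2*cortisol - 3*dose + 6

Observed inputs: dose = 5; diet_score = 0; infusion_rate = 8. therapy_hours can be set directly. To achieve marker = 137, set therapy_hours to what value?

Substituting into the inflammation equation gives inflammation = 3*therapy_hours + 14.
cortisol becomes 8*therapy_hours + 17.
Substituting into the marker equation gives marker = 16*therapy_hours + 25.
Solve 16*therapy_hours + 25 = 137: therapy_hours = (137 - 25) / 16 = 7.

therapy_hours = 7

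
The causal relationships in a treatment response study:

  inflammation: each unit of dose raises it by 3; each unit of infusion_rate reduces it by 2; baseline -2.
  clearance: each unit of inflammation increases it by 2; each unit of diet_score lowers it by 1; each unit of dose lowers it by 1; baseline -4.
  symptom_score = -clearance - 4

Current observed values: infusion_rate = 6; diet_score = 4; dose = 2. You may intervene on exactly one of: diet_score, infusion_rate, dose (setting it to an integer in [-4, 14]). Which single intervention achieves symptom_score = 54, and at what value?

set infusion_rate = 14

Intervening on diet_score: symptom_score = diet_score + 18. Reaching 54 requires diet_score = 36, outside [-4, 14].
Intervening on infusion_rate: with other inputs at their observed values, symptom_score = 4*infusion_rate - 2. Solving for 54 gives infusion_rate = 14, within [-4, 14].
Intervening on dose: symptom_score = -5*dose + 32. Reaching 54 requires dose = -22/5, not an integer.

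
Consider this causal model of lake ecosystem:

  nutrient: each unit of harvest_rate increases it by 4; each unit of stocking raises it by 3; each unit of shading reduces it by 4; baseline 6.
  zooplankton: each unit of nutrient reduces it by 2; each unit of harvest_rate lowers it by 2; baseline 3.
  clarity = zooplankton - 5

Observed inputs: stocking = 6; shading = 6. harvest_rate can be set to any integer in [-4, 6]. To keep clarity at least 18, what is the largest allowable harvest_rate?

Substituting into the nutrient equation gives nutrient = 4*harvest_rate.
This gives zooplankton = -10*harvest_rate + 3.
So clarity = -10*harvest_rate - 2.
Require -10*harvest_rate - 2 ≥ 18, so harvest_rate ≤ -2.
The largest integer in [-4, 6] satisfying this is -2.

harvest_rate = -2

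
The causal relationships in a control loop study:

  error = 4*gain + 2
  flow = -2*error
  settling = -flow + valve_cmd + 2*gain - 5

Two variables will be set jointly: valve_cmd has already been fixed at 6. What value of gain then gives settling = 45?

gain = 4

With valve_cmd held at 6:
Substituting into the flow equation gives flow = -8*gain - 4.
So settling = 10*gain + 5.
Solve 10*gain + 5 = 45: gain = (45 - 5) / 10 = 4.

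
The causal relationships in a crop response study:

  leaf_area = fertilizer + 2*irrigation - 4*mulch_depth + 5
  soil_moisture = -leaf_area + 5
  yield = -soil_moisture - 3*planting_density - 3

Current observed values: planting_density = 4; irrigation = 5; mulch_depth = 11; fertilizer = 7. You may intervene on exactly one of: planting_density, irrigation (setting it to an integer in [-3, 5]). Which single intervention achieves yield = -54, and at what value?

Intervening on planting_density: yield = -3*planting_density - 30. Reaching -54 requires planting_density = 8, outside [-3, 5].
Intervening on irrigation: with other inputs at their observed values, yield = 2*irrigation - 52. Solving for -54 gives irrigation = -1, within [-3, 5].

set irrigation = -1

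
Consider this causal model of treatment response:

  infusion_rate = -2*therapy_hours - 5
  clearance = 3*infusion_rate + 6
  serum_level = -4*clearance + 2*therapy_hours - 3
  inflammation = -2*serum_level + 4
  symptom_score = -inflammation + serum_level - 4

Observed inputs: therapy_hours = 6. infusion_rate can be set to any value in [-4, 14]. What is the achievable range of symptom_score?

-557 to 91

Intervening on infusion_rate fixes its value directly, overriding its dependence on therapy_hours.
Substituting into the serum_level equation gives serum_level = -12*infusion_rate - 15.
Substituting into the inflammation equation gives inflammation = 24*infusion_rate + 34.
Substituting into the symptom_score equation gives symptom_score = -36*infusion_rate - 53.
Linear in infusion_rate, so extremes are at the endpoints: infusion_rate = -4 gives symptom_score = 91; infusion_rate = 14 gives symptom_score = -557.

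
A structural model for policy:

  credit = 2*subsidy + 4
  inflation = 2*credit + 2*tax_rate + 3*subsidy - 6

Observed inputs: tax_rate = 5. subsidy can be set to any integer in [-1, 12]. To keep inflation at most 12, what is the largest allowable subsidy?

subsidy = 0

Substituting into the inflation equation gives inflation = 7*subsidy + 12.
Require 7*subsidy + 12 ≤ 12, so subsidy ≤ 0.
The largest integer in [-1, 12] satisfying this is 0.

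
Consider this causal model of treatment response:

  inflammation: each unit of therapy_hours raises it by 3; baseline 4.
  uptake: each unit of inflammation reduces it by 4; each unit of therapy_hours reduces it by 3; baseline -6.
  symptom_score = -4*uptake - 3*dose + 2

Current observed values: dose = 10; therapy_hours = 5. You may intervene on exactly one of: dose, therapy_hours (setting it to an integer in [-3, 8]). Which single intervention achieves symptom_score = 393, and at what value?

set dose = -1

Intervening on dose: with other inputs at their observed values, symptom_score = -3*dose + 390. Solving for 393 gives dose = -1, within [-3, 8].
Intervening on therapy_hours: symptom_score = 60*therapy_hours + 60. Reaching 393 requires therapy_hours = 111/20, not an integer.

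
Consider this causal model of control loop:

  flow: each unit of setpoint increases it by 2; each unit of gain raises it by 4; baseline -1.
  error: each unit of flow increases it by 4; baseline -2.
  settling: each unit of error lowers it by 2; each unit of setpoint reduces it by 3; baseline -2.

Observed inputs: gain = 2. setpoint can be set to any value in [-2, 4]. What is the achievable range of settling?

-130 to -16

Substituting into the flow equation gives flow = 2*setpoint + 7.
Substituting into the error equation gives error = 8*setpoint + 26.
Substituting into the settling equation gives settling = -19*setpoint - 54.
Linear in setpoint, so extremes are at the endpoints: setpoint = -2 gives settling = -16; setpoint = 4 gives settling = -130.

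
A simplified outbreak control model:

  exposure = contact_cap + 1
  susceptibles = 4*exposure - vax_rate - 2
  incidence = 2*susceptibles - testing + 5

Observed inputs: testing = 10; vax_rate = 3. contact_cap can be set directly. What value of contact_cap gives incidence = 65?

Substituting into the susceptibles equation gives susceptibles = 4*contact_cap - 1.
Substituting into the incidence equation gives incidence = 8*contact_cap - 7.
Solve 8*contact_cap - 7 = 65: contact_cap = (65 + 7) / 8 = 9.

contact_cap = 9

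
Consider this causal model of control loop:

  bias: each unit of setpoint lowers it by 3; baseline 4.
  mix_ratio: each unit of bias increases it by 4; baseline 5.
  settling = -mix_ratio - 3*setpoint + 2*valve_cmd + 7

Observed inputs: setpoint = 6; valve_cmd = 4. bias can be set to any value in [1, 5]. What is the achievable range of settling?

Intervening on bias fixes its value directly, overriding its dependence on setpoint.
Substituting into the settling equation gives settling = -4*bias - 8.
Linear in bias, so extremes are at the endpoints: bias = 1 gives settling = -12; bias = 5 gives settling = -28.

-28 to -12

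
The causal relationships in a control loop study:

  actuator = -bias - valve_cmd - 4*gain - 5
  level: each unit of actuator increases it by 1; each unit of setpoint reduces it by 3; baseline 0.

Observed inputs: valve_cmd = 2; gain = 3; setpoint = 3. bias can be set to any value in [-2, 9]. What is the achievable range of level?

-37 to -26

Substituting into the actuator equation gives actuator = -bias - 19.
level becomes -bias - 28.
Linear in bias, so extremes are at the endpoints: bias = -2 gives level = -26; bias = 9 gives level = -37.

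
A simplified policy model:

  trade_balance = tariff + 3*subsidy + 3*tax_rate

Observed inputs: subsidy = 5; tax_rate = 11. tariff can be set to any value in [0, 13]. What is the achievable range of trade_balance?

48 to 61

Substituting into the trade_balance equation gives trade_balance = tariff + 48.
Linear in tariff, so extremes are at the endpoints: tariff = 0 gives trade_balance = 48; tariff = 13 gives trade_balance = 61.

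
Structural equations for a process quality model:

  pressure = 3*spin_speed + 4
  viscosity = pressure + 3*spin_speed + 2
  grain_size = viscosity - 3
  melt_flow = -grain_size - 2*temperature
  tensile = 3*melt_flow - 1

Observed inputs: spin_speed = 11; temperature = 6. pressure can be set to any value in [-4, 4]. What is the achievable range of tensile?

-145 to -121

Intervening on pressure fixes its value directly, overriding its dependence on spin_speed.
Substituting into the viscosity equation gives viscosity = pressure + 35.
grain_size becomes pressure + 32.
This gives melt_flow = -pressure - 44.
Substituting into the tensile equation gives tensile = -3*pressure - 133.
Linear in pressure, so extremes are at the endpoints: pressure = -4 gives tensile = -121; pressure = 4 gives tensile = -145.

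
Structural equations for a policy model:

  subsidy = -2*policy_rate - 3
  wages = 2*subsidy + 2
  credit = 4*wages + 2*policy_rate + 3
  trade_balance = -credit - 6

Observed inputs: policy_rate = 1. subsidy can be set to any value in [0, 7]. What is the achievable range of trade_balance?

-75 to -19

Intervening on subsidy fixes its value directly, overriding its dependence on policy_rate.
Substituting into the credit equation gives credit = 8*subsidy + 13.
This gives trade_balance = -8*subsidy - 19.
Linear in subsidy, so extremes are at the endpoints: subsidy = 0 gives trade_balance = -19; subsidy = 7 gives trade_balance = -75.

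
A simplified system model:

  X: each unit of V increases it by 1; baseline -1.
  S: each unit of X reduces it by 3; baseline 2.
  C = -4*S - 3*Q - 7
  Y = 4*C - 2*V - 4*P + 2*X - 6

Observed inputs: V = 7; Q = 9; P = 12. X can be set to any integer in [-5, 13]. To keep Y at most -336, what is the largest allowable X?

X = -2

Intervening on X fixes its value directly, overriding its dependence on V.
Substituting into the C equation gives C = 12*X - 42.
So Y = 50*X - 236.
Require 50*X - 236 ≤ -336, so X ≤ -2.
The largest integer in [-5, 13] satisfying this is -2.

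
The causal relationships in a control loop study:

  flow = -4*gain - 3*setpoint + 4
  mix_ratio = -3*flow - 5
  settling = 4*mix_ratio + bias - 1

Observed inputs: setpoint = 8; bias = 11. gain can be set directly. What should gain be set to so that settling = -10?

gain = -5

Substituting into the flow equation gives flow = -4*gain - 20.
Substituting into the mix_ratio equation gives mix_ratio = 12*gain + 55.
So settling = 48*gain + 230.
Solve 48*gain + 230 = -10: gain = (-10 - 230) / 48 = -5.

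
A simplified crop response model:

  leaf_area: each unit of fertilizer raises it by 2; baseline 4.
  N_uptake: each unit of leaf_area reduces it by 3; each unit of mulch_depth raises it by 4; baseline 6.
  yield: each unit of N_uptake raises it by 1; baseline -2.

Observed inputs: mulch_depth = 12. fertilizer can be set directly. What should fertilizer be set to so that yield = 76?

fertilizer = -6

Substituting into the N_uptake equation gives N_uptake = -6*fertilizer + 42.
Substituting into the yield equation gives yield = -6*fertilizer + 40.
Solve -6*fertilizer + 40 = 76: fertilizer = (76 - 40) / -6 = -6.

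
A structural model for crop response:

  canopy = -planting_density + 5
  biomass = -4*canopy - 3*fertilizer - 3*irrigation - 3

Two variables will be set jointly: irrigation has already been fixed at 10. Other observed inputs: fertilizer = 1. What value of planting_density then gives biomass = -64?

planting_density = -2

With irrigation held at 10:
Substituting into the biomass equation gives biomass = 4*planting_density - 56.
Solve 4*planting_density - 56 = -64: planting_density = (-64 + 56) / 4 = -2.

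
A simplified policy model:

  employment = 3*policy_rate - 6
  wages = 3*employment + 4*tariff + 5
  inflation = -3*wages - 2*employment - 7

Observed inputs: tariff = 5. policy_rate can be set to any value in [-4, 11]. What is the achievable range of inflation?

-379 to 116

Substituting into the wages equation gives wages = 9*policy_rate + 7.
Substituting into the inflation equation gives inflation = -33*policy_rate - 16.
Linear in policy_rate, so extremes are at the endpoints: policy_rate = -4 gives inflation = 116; policy_rate = 11 gives inflation = -379.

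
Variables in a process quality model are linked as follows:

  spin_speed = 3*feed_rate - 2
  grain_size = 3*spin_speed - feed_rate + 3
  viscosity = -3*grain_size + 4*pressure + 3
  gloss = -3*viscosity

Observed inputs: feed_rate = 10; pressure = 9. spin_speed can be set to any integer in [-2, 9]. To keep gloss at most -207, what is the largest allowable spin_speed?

spin_speed = -1

Intervening on spin_speed fixes its value directly, overriding its dependence on feed_rate.
Substituting into the grain_size equation gives grain_size = 3*spin_speed - 7.
viscosity becomes -9*spin_speed + 60.
gloss becomes 27*spin_speed - 180.
Require 27*spin_speed - 180 ≤ -207, so spin_speed ≤ -1.
The largest integer in [-2, 9] satisfying this is -1.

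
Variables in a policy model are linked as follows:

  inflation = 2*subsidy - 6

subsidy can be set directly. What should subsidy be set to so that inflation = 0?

Solve 2*subsidy - 6 = 0: subsidy = (0 + 6) / 2 = 3.

subsidy = 3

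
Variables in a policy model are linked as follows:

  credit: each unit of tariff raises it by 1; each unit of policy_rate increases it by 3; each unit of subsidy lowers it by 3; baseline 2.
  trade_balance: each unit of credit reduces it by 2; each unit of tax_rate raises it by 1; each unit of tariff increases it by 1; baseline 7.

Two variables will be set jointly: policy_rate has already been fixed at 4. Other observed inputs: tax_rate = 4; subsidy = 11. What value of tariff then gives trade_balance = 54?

tariff = -5

With policy_rate held at 4:
Substituting into the credit equation gives credit = tariff - 19.
Substituting into the trade_balance equation gives trade_balance = -tariff + 49.
Solve -tariff + 49 = 54: tariff = (54 - 49) / -1 = -5.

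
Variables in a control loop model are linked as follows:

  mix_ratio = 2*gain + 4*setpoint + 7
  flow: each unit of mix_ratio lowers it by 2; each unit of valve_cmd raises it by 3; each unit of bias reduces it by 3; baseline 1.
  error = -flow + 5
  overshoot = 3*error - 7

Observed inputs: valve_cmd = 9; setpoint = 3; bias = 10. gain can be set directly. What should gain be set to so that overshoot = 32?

Substituting into the mix_ratio equation gives mix_ratio = 2*gain + 19.
So flow = -4*gain - 40.
Substituting into the error equation gives error = 4*gain + 45.
So overshoot = 12*gain + 128.
Solve 12*gain + 128 = 32: gain = (32 - 128) / 12 = -8.

gain = -8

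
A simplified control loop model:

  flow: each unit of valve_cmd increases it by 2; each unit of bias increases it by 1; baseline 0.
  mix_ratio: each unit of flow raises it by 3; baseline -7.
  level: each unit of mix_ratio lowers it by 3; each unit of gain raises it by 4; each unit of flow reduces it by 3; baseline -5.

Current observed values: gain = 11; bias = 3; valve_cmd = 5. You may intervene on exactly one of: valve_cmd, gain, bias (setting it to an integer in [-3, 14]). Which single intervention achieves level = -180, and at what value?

Intervening on valve_cmd: level = -24*valve_cmd + 24. Reaching -180 requires valve_cmd = 17/2, not an integer.
Intervening on gain: level = 4*gain - 140. Reaching -180 requires gain = -10, outside [-3, 14].
Intervening on bias: with other inputs at their observed values, level = -12*bias - 60. Solving for -180 gives bias = 10, within [-3, 14].

set bias = 10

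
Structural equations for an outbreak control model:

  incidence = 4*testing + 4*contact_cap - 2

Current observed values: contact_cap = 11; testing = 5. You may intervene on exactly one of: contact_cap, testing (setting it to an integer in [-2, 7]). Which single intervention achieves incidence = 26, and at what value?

set contact_cap = 2

Intervening on contact_cap: with other inputs at their observed values, incidence = 4*contact_cap + 18. Solving for 26 gives contact_cap = 2, within [-2, 7].
Intervening on testing: incidence = 4*testing + 42. Reaching 26 requires testing = -4, outside [-2, 7].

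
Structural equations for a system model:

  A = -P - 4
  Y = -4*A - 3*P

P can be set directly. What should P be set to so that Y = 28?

Substituting into the Y equation gives Y = P + 16.
Solve P + 16 = 28: P = (28 - 16) / 1 = 12.

P = 12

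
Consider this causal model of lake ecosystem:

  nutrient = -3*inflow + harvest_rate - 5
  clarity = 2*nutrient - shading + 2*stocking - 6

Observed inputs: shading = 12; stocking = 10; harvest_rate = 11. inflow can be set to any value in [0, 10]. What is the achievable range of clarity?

Substituting into the nutrient equation gives nutrient = -3*inflow + 6.
Substituting into the clarity equation gives clarity = -6*inflow + 14.
Linear in inflow, so extremes are at the endpoints: inflow = 0 gives clarity = 14; inflow = 10 gives clarity = -46.

-46 to 14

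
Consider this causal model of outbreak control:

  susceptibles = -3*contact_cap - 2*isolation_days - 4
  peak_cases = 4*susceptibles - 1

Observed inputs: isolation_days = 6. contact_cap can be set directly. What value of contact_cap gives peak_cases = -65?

contact_cap = 0

Substituting into the susceptibles equation gives susceptibles = -3*contact_cap - 16.
peak_cases becomes -12*contact_cap - 65.
Solve -12*contact_cap - 65 = -65: contact_cap = (-65 + 65) / -12 = 0.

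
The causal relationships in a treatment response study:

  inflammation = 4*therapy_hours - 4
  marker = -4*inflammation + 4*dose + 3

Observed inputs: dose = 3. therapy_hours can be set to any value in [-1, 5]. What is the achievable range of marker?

-49 to 47

Substituting into the marker equation gives marker = -16*therapy_hours + 31.
Linear in therapy_hours, so extremes are at the endpoints: therapy_hours = -1 gives marker = 47; therapy_hours = 5 gives marker = -49.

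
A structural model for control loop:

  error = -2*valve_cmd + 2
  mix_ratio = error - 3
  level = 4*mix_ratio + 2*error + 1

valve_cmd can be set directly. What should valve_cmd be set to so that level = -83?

valve_cmd = 7

Substituting into the mix_ratio equation gives mix_ratio = -2*valve_cmd - 1.
This gives level = -12*valve_cmd + 1.
Solve -12*valve_cmd + 1 = -83: valve_cmd = (-83 - 1) / -12 = 7.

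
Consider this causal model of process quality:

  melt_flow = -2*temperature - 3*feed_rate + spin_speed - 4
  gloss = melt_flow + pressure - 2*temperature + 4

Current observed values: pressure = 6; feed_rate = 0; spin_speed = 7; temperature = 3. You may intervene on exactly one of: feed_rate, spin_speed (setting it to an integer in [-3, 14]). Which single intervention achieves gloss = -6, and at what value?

set spin_speed = 0

Intervening on feed_rate: gloss = -3*feed_rate + 1. Reaching -6 requires feed_rate = 7/3, not an integer.
Intervening on spin_speed: with other inputs at their observed values, gloss = spin_speed - 6. Solving for -6 gives spin_speed = 0, within [-3, 14].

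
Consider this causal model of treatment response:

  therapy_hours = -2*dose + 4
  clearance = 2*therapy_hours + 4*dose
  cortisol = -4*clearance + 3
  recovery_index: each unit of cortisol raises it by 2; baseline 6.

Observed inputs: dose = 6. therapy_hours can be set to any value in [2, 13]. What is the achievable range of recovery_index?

Intervening on therapy_hours fixes its value directly, overriding its dependence on dose.
Substituting into the clearance equation gives clearance = 2*therapy_hours + 24.
cortisol becomes -8*therapy_hours - 93.
Substituting into the recovery_index equation gives recovery_index = -16*therapy_hours - 180.
Linear in therapy_hours, so extremes are at the endpoints: therapy_hours = 2 gives recovery_index = -212; therapy_hours = 13 gives recovery_index = -388.

-388 to -212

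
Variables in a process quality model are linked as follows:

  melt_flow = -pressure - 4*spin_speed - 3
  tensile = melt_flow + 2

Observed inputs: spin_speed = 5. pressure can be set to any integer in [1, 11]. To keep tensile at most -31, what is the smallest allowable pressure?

Substituting into the melt_flow equation gives melt_flow = -pressure - 23.
Substituting into the tensile equation gives tensile = -pressure - 21.
Require -pressure - 21 ≤ -31, so pressure ≥ 10.
The smallest integer in [1, 11] satisfying this is 10.

pressure = 10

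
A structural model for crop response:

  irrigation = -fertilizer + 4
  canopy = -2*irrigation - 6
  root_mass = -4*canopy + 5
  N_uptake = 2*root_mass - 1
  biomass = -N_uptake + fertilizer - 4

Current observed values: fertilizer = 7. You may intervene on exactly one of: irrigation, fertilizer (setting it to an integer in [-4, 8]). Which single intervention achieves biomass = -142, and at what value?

set fertilizer = -1

Intervening on irrigation: biomass = -16*irrigation - 54. Reaching -142 requires irrigation = 11/2, not an integer.
Intervening on fertilizer: with other inputs at their observed values, biomass = 17*fertilizer - 125. Solving for -142 gives fertilizer = -1, within [-4, 8].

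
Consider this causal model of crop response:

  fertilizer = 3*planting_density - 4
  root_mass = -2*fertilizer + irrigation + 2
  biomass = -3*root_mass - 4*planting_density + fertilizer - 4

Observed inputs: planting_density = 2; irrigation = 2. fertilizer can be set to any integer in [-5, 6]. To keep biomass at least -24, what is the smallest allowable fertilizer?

Intervening on fertilizer fixes its value directly, overriding its dependence on planting_density.
Substituting into the root_mass equation gives root_mass = -2*fertilizer + 4.
Substituting into the biomass equation gives biomass = 7*fertilizer - 24.
Require 7*fertilizer - 24 ≥ -24, so fertilizer ≥ 0.
The smallest integer in [-5, 6] satisfying this is 0.

fertilizer = 0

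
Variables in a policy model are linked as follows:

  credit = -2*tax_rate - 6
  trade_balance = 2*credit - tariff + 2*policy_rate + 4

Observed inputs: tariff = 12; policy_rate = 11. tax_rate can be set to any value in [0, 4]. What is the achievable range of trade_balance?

-14 to 2

Substituting into the trade_balance equation gives trade_balance = -4*tax_rate + 2.
Linear in tax_rate, so extremes are at the endpoints: tax_rate = 0 gives trade_balance = 2; tax_rate = 4 gives trade_balance = -14.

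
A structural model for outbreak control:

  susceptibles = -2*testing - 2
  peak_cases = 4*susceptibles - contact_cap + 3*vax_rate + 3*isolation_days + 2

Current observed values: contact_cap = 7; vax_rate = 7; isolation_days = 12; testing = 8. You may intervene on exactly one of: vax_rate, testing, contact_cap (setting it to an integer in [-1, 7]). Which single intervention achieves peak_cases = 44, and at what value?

Intervening on vax_rate: peak_cases = 3*vax_rate - 41. Reaching 44 requires vax_rate = 85/3, not an integer.
Intervening on testing: with other inputs at their observed values, peak_cases = -8*testing + 44. Solving for 44 gives testing = 0, within [-1, 7].
Intervening on contact_cap: peak_cases = -contact_cap - 13. Reaching 44 requires contact_cap = -57, outside [-1, 7].

set testing = 0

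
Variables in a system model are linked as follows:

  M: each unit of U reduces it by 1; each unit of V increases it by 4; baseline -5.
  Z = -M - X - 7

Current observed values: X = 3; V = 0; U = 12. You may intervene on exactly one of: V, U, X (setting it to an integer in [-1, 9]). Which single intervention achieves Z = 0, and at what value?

set U = 5

Intervening on V: Z = -4*V + 7. Reaching 0 requires V = 7/4, not an integer.
Intervening on U: with other inputs at their observed values, Z = U - 5. Solving for 0 gives U = 5, within [-1, 9].
Intervening on X: Z = -X + 10. Reaching 0 requires X = 10, outside [-1, 9].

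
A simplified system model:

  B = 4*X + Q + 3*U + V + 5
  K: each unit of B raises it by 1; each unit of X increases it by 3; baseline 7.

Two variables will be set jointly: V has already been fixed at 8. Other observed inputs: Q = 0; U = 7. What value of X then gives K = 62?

X = 3

With V held at 8:
Substituting into the B equation gives B = 4*X + 34.
Substituting into the K equation gives K = 7*X + 41.
Solve 7*X + 41 = 62: X = (62 - 41) / 7 = 3.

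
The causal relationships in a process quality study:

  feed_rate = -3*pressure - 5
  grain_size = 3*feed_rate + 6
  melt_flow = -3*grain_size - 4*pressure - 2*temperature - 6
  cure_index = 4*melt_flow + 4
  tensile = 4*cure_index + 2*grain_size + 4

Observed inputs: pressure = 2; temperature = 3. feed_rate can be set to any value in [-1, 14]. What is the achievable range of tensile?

-2508 to -438

Intervening on feed_rate fixes its value directly, overriding its dependence on pressure.
Substituting into the melt_flow equation gives melt_flow = -9*feed_rate - 38.
Substituting into the cure_index equation gives cure_index = -36*feed_rate - 148.
So tensile = -138*feed_rate - 576.
Linear in feed_rate, so extremes are at the endpoints: feed_rate = -1 gives tensile = -438; feed_rate = 14 gives tensile = -2508.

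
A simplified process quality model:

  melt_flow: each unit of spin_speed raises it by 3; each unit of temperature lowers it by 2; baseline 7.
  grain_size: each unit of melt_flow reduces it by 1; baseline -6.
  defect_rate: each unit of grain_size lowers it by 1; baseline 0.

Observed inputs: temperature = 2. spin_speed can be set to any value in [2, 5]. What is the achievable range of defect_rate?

15 to 24

Substituting into the melt_flow equation gives melt_flow = 3*spin_speed + 3.
Substituting into the grain_size equation gives grain_size = -3*spin_speed - 9.
Substituting into the defect_rate equation gives defect_rate = 3*spin_speed + 9.
Linear in spin_speed, so extremes are at the endpoints: spin_speed = 2 gives defect_rate = 15; spin_speed = 5 gives defect_rate = 24.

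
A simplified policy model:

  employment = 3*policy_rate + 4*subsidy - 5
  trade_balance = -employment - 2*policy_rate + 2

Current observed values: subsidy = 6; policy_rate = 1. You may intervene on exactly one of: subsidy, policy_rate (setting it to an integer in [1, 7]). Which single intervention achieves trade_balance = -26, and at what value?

Intervening on subsidy: with other inputs at their observed values, trade_balance = -4*subsidy + 2. Solving for -26 gives subsidy = 7, within [1, 7].
Intervening on policy_rate: trade_balance = -5*policy_rate - 17. Reaching -26 requires policy_rate = 9/5, not an integer.

set subsidy = 7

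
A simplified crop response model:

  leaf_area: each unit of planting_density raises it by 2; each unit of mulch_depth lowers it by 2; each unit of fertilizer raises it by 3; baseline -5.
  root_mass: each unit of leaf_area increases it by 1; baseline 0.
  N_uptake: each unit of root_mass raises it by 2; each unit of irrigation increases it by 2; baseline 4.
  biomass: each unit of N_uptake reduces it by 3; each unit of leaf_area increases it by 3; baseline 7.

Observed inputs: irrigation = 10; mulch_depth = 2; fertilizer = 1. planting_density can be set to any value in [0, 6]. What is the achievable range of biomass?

Substituting into the leaf_area equation gives leaf_area = 2*planting_density - 6.
So root_mass = 2*planting_density - 6.
This gives N_uptake = 4*planting_density + 12.
So biomass = -6*planting_density - 47.
Linear in planting_density, so extremes are at the endpoints: planting_density = 0 gives biomass = -47; planting_density = 6 gives biomass = -83.

-83 to -47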